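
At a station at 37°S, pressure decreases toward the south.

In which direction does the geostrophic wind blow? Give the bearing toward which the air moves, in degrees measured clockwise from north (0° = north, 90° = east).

The pressure-gradient force points toward the south (bearing 180°).
Geostrophic balance: in the Southern Hemisphere the Coriolis force deflects motion to the left, so the geostrophic wind blows 90° to the left of the pressure-gradient force (low pressure on the right).
Rotating 180° by 90° counterclockwise gives 090° — the wind blows toward the east.

090°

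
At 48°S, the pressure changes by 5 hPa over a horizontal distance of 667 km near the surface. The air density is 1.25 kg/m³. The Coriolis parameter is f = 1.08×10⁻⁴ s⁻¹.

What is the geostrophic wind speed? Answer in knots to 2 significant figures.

Pressure gradient: |∂P/∂n| = 500 Pa / 667000 m = 7.50×10⁻⁴ Pa/m
Geostrophic balance (pressure-gradient force = Coriolis force):
V_g = (1/(fρ)) |∂P/∂n| = 7.50×10⁻⁴ / (1.08×10⁻⁴ × 1.25) = 5.55 m/s
Converting: 5.55 m/s × 1.944 = 11 knots

11 knots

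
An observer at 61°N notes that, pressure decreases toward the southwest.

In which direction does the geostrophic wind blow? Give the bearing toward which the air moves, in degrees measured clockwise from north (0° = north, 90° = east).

The pressure-gradient force points toward the southwest (bearing 225°).
Geostrophic balance: in the Northern Hemisphere the Coriolis force deflects motion to the right, so the geostrophic wind blows 90° to the right of the pressure-gradient force (low pressure on the left).
Rotating 225° by 90° clockwise gives 315° — the wind blows toward the northwest.

315°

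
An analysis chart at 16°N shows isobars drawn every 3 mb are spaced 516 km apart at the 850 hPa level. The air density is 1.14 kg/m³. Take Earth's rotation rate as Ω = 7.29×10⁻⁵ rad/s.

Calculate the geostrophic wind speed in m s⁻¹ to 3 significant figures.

12.7 m s⁻¹

Coriolis parameter at 16°N:
f = 2Ω sin φ = 2 × 7.29×10⁻⁵ × sin 16° = 4.02×10⁻⁵ s⁻¹
Pressure gradient: |∂P/∂n| = 300 Pa / 516000 m = 5.81×10⁻⁴ Pa/m
Geostrophic balance (pressure-gradient force = Coriolis force):
V_g = (1/(fρ)) |∂P/∂n| = 5.81×10⁻⁴ / (4.02×10⁻⁵ × 1.14) = 12.7 m/s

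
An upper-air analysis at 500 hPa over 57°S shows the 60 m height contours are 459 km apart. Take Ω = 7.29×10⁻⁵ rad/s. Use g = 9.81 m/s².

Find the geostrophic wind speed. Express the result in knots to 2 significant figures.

20 knots

Coriolis parameter at 57°S:
f = 2Ω sin φ = 2 × 7.29×10⁻⁵ × sin 57° = 1.22×10⁻⁴ s⁻¹
Height gradient: |∂Z/∂n| = 60 m / 459000 m = 1.31×10⁻⁴
On a pressure surface, geostrophic balance gives V_g = (g/f)|∂Z/∂n|:
V_g = 9.81 × 1.31×10⁻⁴ / 1.22×10⁻⁴ = 10.5 m/s
Converting: 10.5 m/s × 1.944 = 20 knots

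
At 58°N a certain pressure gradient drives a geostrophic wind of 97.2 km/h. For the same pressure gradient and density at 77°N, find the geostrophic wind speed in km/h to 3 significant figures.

With the same pressure gradient and density, V_g ∝ 1/f ∝ 1/sin φ.
V₂ = V₁ · sin φ₁ / sin φ₂ = 97.2 × sin 58° / sin 77°
V₂ = 97.2 × 0.8480/0.9744 = 84.6 km/h

84.6 km/h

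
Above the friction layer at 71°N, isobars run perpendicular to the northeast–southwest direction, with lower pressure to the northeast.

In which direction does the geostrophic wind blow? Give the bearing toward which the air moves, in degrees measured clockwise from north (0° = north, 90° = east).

135°

The pressure-gradient force points toward the northeast (bearing 045°).
Geostrophic balance: in the Northern Hemisphere the Coriolis force deflects motion to the right, so the geostrophic wind blows 90° to the right of the pressure-gradient force (low pressure on the left).
Rotating 045° by 90° clockwise gives 135° — the wind blows toward the southeast.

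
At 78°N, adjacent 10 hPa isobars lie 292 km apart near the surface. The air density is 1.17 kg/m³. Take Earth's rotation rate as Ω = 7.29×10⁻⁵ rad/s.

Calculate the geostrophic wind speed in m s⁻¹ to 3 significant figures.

Coriolis parameter at 78°N:
f = 2Ω sin φ = 2 × 7.29×10⁻⁵ × sin 78° = 1.43×10⁻⁴ s⁻¹
Pressure gradient: |∂P/∂n| = 1000 Pa / 292000 m = 3.42×10⁻³ Pa/m
Geostrophic balance (pressure-gradient force = Coriolis force):
V_g = (1/(fρ)) |∂P/∂n| = 3.42×10⁻³ / (1.43×10⁻⁴ × 1.17) = 20.5 m/s

20.5 m s⁻¹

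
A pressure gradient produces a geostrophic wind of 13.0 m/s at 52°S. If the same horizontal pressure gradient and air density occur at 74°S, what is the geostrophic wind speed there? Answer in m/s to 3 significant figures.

With the same pressure gradient and density, V_g ∝ 1/f ∝ 1/sin φ.
V₂ = V₁ · sin φ₁ / sin φ₂ = 13.0 × sin 52° / sin 74°
V₂ = 13.0 × 0.7880/0.9613 = 10.7 m/s

10.7 m/s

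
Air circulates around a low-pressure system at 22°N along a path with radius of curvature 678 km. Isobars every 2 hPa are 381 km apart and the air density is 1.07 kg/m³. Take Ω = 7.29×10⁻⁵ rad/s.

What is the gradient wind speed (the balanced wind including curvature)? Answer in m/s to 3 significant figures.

Coriolis parameter at 22°N:
f = 2Ω sin φ = 2 × 7.29×10⁻⁵ × sin 22° = 5.46×10⁻⁵ s⁻¹
Pressure gradient: |∂P/∂n| = 200 Pa / 381000 m = 5.25×10⁻⁴ Pa/m
Geostrophic speed: V_g = |∂P/∂n|/(fρ) = 5.25×10⁻⁴/(5.46×10⁻⁵ × 1.07) = 8.98 m/s
Around a low, centrifugal force acts outward with Coriolis, so pressure-gradient force balances both:
(1/ρ)|∂P/∂n| = fV + V²/R  →  V² + fR·V − fR·V_g = 0
With fR = 5.46×10⁻⁵ × 678×10³ m = 37.0 m/s:
V = [−fR + √((fR)² + 4 fR V_g)]/2 = [−37.0 + √(37.0² + 4×37.0×8.98)]/2 = 7.47 m/s
Subgeostrophic (V < V_g = 8.98 m/s), as expected around a low.

7.47 m/s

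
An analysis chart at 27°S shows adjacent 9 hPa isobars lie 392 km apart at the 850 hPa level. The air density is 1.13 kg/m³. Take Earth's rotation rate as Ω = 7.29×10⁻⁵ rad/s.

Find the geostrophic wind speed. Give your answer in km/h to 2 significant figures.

Coriolis parameter at 27°S:
f = 2Ω sin φ = 2 × 7.29×10⁻⁵ × sin 27° = 6.62×10⁻⁵ s⁻¹
Pressure gradient: |∂P/∂n| = 900 Pa / 392000 m = 2.30×10⁻³ Pa/m
Geostrophic balance (pressure-gradient force = Coriolis force):
V_g = (1/(fρ)) |∂P/∂n| = 2.30×10⁻³ / (6.62×10⁻⁵ × 1.13) = 30.7 m/s
Converting: 30.7 m/s × 3.6 = 110 km/h

110 km/h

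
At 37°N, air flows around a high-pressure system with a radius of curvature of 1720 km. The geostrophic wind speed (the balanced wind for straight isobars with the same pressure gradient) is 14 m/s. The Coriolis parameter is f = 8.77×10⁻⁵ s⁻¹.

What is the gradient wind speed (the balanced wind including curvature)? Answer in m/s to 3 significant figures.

15.6 m/s

Around a high, pressure-gradient force acts outward with centrifugal, so Coriolis balances both:
fV = (1/ρ)|∂P/∂n| + V²/R  →  V² − fR·V + fR·V_g = 0
With fR = 8.77×10⁻⁵ × 1720×10³ m = 151 m/s:
V = [fR − √((fR)² − 4 fR V_g)]/2 = [151 − √(151² − 4×151×14)]/2 = 15.6 m/s
Supergeostrophic (V > V_g = 14 m/s), as expected around a high.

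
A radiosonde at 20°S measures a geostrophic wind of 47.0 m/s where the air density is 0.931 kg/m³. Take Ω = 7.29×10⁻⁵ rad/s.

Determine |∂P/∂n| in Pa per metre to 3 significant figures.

2.18×10⁻³ Pa/m

Coriolis parameter at 20°S:
f = 2Ω sin φ = 2 × 7.29×10⁻⁵ × sin 20° = 4.99×10⁻⁵ s⁻¹
Geostrophic balance rearranged: |∂P/∂n| = f ρ V_g
|∂P/∂n| = 4.99×10⁻⁵ × 0.931 × 47.0 = 2.18×10⁻³ Pa/m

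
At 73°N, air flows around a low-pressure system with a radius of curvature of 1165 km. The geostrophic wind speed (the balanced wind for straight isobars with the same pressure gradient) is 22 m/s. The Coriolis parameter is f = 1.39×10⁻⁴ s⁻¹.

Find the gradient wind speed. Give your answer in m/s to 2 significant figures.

Around a low, centrifugal force acts outward with Coriolis, so pressure-gradient force balances both:
(1/ρ)|∂P/∂n| = fV + V²/R  →  V² + fR·V − fR·V_g = 0
With fR = 1.39×10⁻⁴ × 1165×10³ m = 162 m/s:
V = [−fR + √((fR)² + 4 fR V_g)]/2 = [−162 + √(162² + 4×162×22)]/2 = 19.6 m/s
Subgeostrophic (V < V_g = 22 m/s), as expected around a low.

20 m/s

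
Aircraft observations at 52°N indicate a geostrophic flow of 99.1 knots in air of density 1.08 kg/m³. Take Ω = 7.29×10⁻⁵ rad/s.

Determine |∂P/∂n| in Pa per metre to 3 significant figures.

6.33×10⁻³ Pa/m

Coriolis parameter at 52°N:
f = 2Ω sin φ = 2 × 7.29×10⁻⁵ × sin 52° = 1.15×10⁻⁴ s⁻¹
Wind speed in SI: 99.1 knots = 51.0 m/s
Geostrophic balance rearranged: |∂P/∂n| = f ρ V_g
|∂P/∂n| = 1.15×10⁻⁴ × 1.08 × 51.0 = 6.33×10⁻³ Pa/m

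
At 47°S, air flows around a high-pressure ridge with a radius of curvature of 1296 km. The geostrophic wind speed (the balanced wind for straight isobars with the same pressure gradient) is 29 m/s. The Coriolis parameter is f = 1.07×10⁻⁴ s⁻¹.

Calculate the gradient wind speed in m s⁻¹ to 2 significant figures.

41 m s⁻¹

Around a high, pressure-gradient force acts outward with centrifugal, so Coriolis balances both:
fV = (1/ρ)|∂P/∂n| + V²/R  →  V² − fR·V + fR·V_g = 0
With fR = 1.07×10⁻⁴ × 1296×10³ m = 139 m/s:
V = [fR − √((fR)² − 4 fR V_g)]/2 = [139 − √(139² − 4×139×29)]/2 = 41.3 m/s
Supergeostrophic (V > V_g = 29 m/s), as expected around a high.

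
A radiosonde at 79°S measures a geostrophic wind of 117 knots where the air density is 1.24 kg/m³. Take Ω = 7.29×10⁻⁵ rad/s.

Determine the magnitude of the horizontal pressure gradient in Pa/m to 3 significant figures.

1.07×10⁻² Pa/m

Coriolis parameter at 79°S:
f = 2Ω sin φ = 2 × 7.29×10⁻⁵ × sin 79° = 1.43×10⁻⁴ s⁻¹
Wind speed in SI: 117 knots = 60.2 m/s
Geostrophic balance rearranged: |∂P/∂n| = f ρ V_g
|∂P/∂n| = 1.43×10⁻⁴ × 1.24 × 60.2 = 1.07×10⁻² Pa/m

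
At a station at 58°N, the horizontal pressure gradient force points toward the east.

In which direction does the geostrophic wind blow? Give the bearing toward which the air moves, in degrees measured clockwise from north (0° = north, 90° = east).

180°

The pressure-gradient force points toward the east (bearing 090°).
Geostrophic balance: in the Northern Hemisphere the Coriolis force deflects motion to the right, so the geostrophic wind blows 90° to the right of the pressure-gradient force (low pressure on the left).
Rotating 090° by 90° clockwise gives 180° — the wind blows toward the south.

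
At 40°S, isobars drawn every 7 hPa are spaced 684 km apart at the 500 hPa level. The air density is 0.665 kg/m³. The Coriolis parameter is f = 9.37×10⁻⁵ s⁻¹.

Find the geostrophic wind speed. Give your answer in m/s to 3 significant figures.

Pressure gradient: |∂P/∂n| = 700 Pa / 684000 m = 1.02×10⁻³ Pa/m
Geostrophic balance (pressure-gradient force = Coriolis force):
V_g = (1/(fρ)) |∂P/∂n| = 1.02×10⁻³ / (9.37×10⁻⁵ × 0.665) = 16.4 m/s

16.4 m/s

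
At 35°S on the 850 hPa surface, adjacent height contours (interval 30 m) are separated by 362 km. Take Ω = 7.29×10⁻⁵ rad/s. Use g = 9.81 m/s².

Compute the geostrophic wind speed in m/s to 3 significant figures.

9.72 m/s

Coriolis parameter at 35°S:
f = 2Ω sin φ = 2 × 7.29×10⁻⁵ × sin 35° = 8.36×10⁻⁵ s⁻¹
Height gradient: |∂Z/∂n| = 30 m / 362000 m = 8.29×10⁻⁵
On a pressure surface, geostrophic balance gives V_g = (g/f)|∂Z/∂n|:
V_g = 9.81 × 8.29×10⁻⁵ / 8.36×10⁻⁵ = 9.72 m/s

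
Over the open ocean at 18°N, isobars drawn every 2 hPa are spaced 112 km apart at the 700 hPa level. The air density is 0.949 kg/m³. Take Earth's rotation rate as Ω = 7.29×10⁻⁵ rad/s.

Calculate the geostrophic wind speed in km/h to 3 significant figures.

150 km/h

Coriolis parameter at 18°N:
f = 2Ω sin φ = 2 × 7.29×10⁻⁵ × sin 18° = 4.51×10⁻⁵ s⁻¹
Pressure gradient: |∂P/∂n| = 200 Pa / 112000 m = 1.79×10⁻³ Pa/m
Geostrophic balance (pressure-gradient force = Coriolis force):
V_g = (1/(fρ)) |∂P/∂n| = 1.79×10⁻³ / (4.51×10⁻⁵ × 0.949) = 41.8 m/s
Converting: 41.8 m/s × 3.6 = 150 km/h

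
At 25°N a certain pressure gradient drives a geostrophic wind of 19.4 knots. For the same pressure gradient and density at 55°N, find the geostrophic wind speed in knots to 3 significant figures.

10.0 knots

With the same pressure gradient and density, V_g ∝ 1/f ∝ 1/sin φ.
V₂ = V₁ · sin φ₁ / sin φ₂ = 19.4 × sin 25° / sin 55°
V₂ = 19.4 × 0.4226/0.8192 = 10.0 knots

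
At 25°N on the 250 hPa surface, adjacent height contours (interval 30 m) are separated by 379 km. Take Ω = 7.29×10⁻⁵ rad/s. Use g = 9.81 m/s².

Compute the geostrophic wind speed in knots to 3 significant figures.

24.5 knots

Coriolis parameter at 25°N:
f = 2Ω sin φ = 2 × 7.29×10⁻⁵ × sin 25° = 6.16×10⁻⁵ s⁻¹
Height gradient: |∂Z/∂n| = 30 m / 379000 m = 7.92×10⁻⁵
On a pressure surface, geostrophic balance gives V_g = (g/f)|∂Z/∂n|:
V_g = 9.81 × 7.92×10⁻⁵ / 6.16×10⁻⁵ = 12.6 m/s
Converting: 12.6 m/s × 1.944 = 24.5 knots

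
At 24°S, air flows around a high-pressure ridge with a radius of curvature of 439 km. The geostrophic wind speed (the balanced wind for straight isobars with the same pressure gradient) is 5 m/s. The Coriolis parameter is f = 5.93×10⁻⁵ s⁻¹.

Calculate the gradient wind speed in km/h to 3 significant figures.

24.3 km/h

Around a high, pressure-gradient force acts outward with centrifugal, so Coriolis balances both:
fV = (1/ρ)|∂P/∂n| + V²/R  →  V² − fR·V + fR·V_g = 0
With fR = 5.93×10⁻⁵ × 439×10³ m = 26.0 m/s:
V = [fR − √((fR)² − 4 fR V_g)]/2 = [26.0 − √(26.0² − 4×26.0×5)]/2 = 6.75 m/s
Supergeostrophic (V > V_g = 5 m/s), as expected around a high.
Converting: 6.75 m/s × 3.6 = 24.3 km/h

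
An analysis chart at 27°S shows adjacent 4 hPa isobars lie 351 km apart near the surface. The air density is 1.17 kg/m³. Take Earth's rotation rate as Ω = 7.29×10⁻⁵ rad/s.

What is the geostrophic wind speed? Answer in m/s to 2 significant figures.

15 m/s

Coriolis parameter at 27°S:
f = 2Ω sin φ = 2 × 7.29×10⁻⁵ × sin 27° = 6.62×10⁻⁵ s⁻¹
Pressure gradient: |∂P/∂n| = 400 Pa / 351000 m = 1.14×10⁻³ Pa/m
Geostrophic balance (pressure-gradient force = Coriolis force):
V_g = (1/(fρ)) |∂P/∂n| = 1.14×10⁻³ / (6.62×10⁻⁵ × 1.17) = 14.7 m/s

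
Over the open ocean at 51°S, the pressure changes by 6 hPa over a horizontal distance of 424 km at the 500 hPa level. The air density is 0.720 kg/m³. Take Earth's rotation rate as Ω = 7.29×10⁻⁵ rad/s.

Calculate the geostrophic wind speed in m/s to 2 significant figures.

Coriolis parameter at 51°S:
f = 2Ω sin φ = 2 × 7.29×10⁻⁵ × sin 51° = 1.13×10⁻⁴ s⁻¹
Pressure gradient: |∂P/∂n| = 600 Pa / 424000 m = 1.42×10⁻³ Pa/m
Geostrophic balance (pressure-gradient force = Coriolis force):
V_g = (1/(fρ)) |∂P/∂n| = 1.42×10⁻³ / (1.13×10⁻⁴ × 0.720) = 17.3 m/s

17 m/s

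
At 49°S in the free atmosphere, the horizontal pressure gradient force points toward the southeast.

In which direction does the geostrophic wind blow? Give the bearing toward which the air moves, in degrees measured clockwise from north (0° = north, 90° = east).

045°

The pressure-gradient force points toward the southeast (bearing 135°).
Geostrophic balance: in the Southern Hemisphere the Coriolis force deflects motion to the left, so the geostrophic wind blows 90° to the left of the pressure-gradient force (low pressure on the right).
Rotating 135° by 90° counterclockwise gives 045° — the wind blows toward the northeast.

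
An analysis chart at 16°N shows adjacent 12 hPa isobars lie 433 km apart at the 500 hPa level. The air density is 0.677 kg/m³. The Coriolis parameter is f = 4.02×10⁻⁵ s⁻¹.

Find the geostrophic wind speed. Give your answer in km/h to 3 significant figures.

367 km/h

Pressure gradient: |∂P/∂n| = 1200 Pa / 433000 m = 2.77×10⁻³ Pa/m
Geostrophic balance (pressure-gradient force = Coriolis force):
V_g = (1/(fρ)) |∂P/∂n| = 2.77×10⁻³ / (4.02×10⁻⁵ × 0.677) = 102 m/s
Converting: 102 m/s × 3.6 = 367 km/h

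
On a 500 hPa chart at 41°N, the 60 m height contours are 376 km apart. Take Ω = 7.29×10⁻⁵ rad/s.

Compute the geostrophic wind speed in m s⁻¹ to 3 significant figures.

16.4 m s⁻¹

Coriolis parameter at 41°N:
f = 2Ω sin φ = 2 × 7.29×10⁻⁵ × sin 41° = 9.57×10⁻⁵ s⁻¹
Height gradient: |∂Z/∂n| = 60 m / 376000 m = 1.60×10⁻⁴
On a pressure surface, geostrophic balance gives V_g = (g/f)|∂Z/∂n|:
V_g = 9.81 × 1.60×10⁻⁴ / 9.57×10⁻⁵ = 16.4 m/s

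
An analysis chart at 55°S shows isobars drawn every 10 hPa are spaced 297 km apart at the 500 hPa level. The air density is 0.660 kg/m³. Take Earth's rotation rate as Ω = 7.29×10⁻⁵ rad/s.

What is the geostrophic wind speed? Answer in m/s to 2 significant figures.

Coriolis parameter at 55°S:
f = 2Ω sin φ = 2 × 7.29×10⁻⁵ × sin 55° = 1.19×10⁻⁴ s⁻¹
Pressure gradient: |∂P/∂n| = 1000 Pa / 297000 m = 3.37×10⁻³ Pa/m
Geostrophic balance (pressure-gradient force = Coriolis force):
V_g = (1/(fρ)) |∂P/∂n| = 3.37×10⁻³ / (1.19×10⁻⁴ × 0.660) = 42.7 m/s

43 m/s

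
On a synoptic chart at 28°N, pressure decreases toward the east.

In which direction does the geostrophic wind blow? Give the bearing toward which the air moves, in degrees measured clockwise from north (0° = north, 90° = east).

180°

The pressure-gradient force points toward the east (bearing 090°).
Geostrophic balance: in the Northern Hemisphere the Coriolis force deflects motion to the right, so the geostrophic wind blows 90° to the right of the pressure-gradient force (low pressure on the left).
Rotating 090° by 90° clockwise gives 180° — the wind blows toward the south.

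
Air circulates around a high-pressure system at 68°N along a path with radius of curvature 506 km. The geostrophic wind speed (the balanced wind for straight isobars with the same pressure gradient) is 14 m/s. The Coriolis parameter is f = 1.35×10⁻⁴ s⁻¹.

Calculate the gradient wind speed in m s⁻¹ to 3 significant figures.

Around a high, pressure-gradient force acts outward with centrifugal, so Coriolis balances both:
fV = (1/ρ)|∂P/∂n| + V²/R  →  V² − fR·V + fR·V_g = 0
With fR = 1.35×10⁻⁴ × 506×10³ m = 68.3 m/s:
V = [fR − √((fR)² − 4 fR V_g)]/2 = [68.3 − √(68.3² − 4×68.3×14)]/2 = 19.7 m/s
Supergeostrophic (V > V_g = 14 m/s), as expected around a high.

19.7 m s⁻¹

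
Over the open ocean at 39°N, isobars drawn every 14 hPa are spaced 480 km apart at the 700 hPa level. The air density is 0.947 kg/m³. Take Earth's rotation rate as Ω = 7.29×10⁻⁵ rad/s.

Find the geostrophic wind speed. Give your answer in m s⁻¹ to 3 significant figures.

Coriolis parameter at 39°N:
f = 2Ω sin φ = 2 × 7.29×10⁻⁵ × sin 39° = 9.18×10⁻⁵ s⁻¹
Pressure gradient: |∂P/∂n| = 1400 Pa / 480000 m = 2.92×10⁻³ Pa/m
Geostrophic balance (pressure-gradient force = Coriolis force):
V_g = (1/(fρ)) |∂P/∂n| = 2.92×10⁻³ / (9.18×10⁻⁵ × 0.947) = 33.6 m/s

33.6 m s⁻¹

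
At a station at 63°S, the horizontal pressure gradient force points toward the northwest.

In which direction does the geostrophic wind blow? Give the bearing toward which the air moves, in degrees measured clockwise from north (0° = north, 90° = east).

225°

The pressure-gradient force points toward the northwest (bearing 315°).
Geostrophic balance: in the Southern Hemisphere the Coriolis force deflects motion to the left, so the geostrophic wind blows 90° to the left of the pressure-gradient force (low pressure on the right).
Rotating 315° by 90° counterclockwise gives 225° — the wind blows toward the southwest.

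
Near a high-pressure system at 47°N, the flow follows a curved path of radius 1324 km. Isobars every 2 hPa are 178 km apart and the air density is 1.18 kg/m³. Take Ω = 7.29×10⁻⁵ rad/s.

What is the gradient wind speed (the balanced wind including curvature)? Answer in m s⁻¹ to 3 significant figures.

Coriolis parameter at 47°N:
f = 2Ω sin φ = 2 × 7.29×10⁻⁵ × sin 47° = 1.07×10⁻⁴ s⁻¹
Pressure gradient: |∂P/∂n| = 200 Pa / 178000 m = 1.12×10⁻³ Pa/m
Geostrophic speed: V_g = |∂P/∂n|/(fρ) = 1.12×10⁻³/(1.07×10⁻⁴ × 1.18) = 8.93 m/s
Around a high, pressure-gradient force acts outward with centrifugal, so Coriolis balances both:
fV = (1/ρ)|∂P/∂n| + V²/R  →  V² − fR·V + fR·V_g = 0
With fR = 1.07×10⁻⁴ × 1324×10³ m = 141 m/s:
V = [fR − √((fR)² − 4 fR V_g)]/2 = [141 − √(141² − 4×141×8.93)]/2 = 9.58 m/s
Supergeostrophic (V > V_g = 8.93 m/s), as expected around a high.

9.58 m s⁻¹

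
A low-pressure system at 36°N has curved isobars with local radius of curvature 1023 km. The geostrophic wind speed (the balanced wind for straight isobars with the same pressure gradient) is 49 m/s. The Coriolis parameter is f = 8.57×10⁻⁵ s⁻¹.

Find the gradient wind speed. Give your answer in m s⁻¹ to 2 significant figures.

Around a low, centrifugal force acts outward with Coriolis, so pressure-gradient force balances both:
(1/ρ)|∂P/∂n| = fV + V²/R  →  V² + fR·V − fR·V_g = 0
With fR = 8.57×10⁻⁵ × 1023×10³ m = 87.7 m/s:
V = [−fR + √((fR)² + 4 fR V_g)]/2 = [−87.7 + √(87.7² + 4×87.7×49)]/2 = 35 m/s
Subgeostrophic (V < V_g = 49 m/s), as expected around a low.

35 m s⁻¹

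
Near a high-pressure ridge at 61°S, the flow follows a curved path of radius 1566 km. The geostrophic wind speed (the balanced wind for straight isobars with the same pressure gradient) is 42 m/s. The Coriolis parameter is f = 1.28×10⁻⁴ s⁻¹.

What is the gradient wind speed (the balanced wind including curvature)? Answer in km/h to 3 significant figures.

216 km/h

Around a high, pressure-gradient force acts outward with centrifugal, so Coriolis balances both:
fV = (1/ρ)|∂P/∂n| + V²/R  →  V² − fR·V + fR·V_g = 0
With fR = 1.28×10⁻⁴ × 1566×10³ m = 200 m/s:
V = [fR − √((fR)² − 4 fR V_g)]/2 = [200 − √(200² − 4×200×42)]/2 = 59.9 m/s
Supergeostrophic (V > V_g = 42 m/s), as expected around a high.
Converting: 59.9 m/s × 3.6 = 216 km/h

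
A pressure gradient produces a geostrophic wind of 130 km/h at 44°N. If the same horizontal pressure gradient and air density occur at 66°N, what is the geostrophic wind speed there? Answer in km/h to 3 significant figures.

98.9 km/h

With the same pressure gradient and density, V_g ∝ 1/f ∝ 1/sin φ.
V₂ = V₁ · sin φ₁ / sin φ₂ = 130 × sin 44° / sin 66°
V₂ = 130 × 0.6947/0.9135 = 98.9 km/h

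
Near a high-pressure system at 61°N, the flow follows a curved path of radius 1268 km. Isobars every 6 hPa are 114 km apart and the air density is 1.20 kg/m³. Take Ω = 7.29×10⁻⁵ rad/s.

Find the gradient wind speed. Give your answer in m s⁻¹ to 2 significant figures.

50 m s⁻¹

Coriolis parameter at 61°N:
f = 2Ω sin φ = 2 × 7.29×10⁻⁵ × sin 61° = 1.28×10⁻⁴ s⁻¹
Pressure gradient: |∂P/∂n| = 600 Pa / 114000 m = 5.26×10⁻³ Pa/m
Geostrophic speed: V_g = |∂P/∂n|/(fρ) = 5.26×10⁻³/(1.28×10⁻⁴ × 1.20) = 34.4 m/s
Around a high, pressure-gradient force acts outward with centrifugal, so Coriolis balances both:
fV = (1/ρ)|∂P/∂n| + V²/R  →  V² − fR·V + fR·V_g = 0
With fR = 1.28×10⁻⁴ × 1268×10³ m = 162 m/s:
V = [fR − √((fR)² − 4 fR V_g)]/2 = [162 − √(162² − 4×162×34.4)]/2 = 49.6 m/s
Supergeostrophic (V > V_g = 34.4 m/s), as expected around a high.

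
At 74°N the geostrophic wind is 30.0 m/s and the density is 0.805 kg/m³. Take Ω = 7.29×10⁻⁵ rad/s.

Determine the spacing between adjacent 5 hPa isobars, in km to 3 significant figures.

Coriolis parameter at 74°N:
f = 2Ω sin φ = 2 × 7.29×10⁻⁵ × sin 74° = 1.40×10⁻⁴ s⁻¹
Geostrophic balance rearranged: |∂P/∂n| = f ρ V_g
|∂P/∂n| = 1.40×10⁻⁴ × 0.805 × 30.0 = 3.38×10⁻³ Pa/m
Isobar spacing: Δn = ΔP/|∂P/∂n| = 500 Pa / 3.38×10⁻³ Pa/m = 147725 m ≈ 148 km

148 km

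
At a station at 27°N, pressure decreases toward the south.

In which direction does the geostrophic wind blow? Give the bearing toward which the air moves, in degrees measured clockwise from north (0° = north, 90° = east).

270°

The pressure-gradient force points toward the south (bearing 180°).
Geostrophic balance: in the Northern Hemisphere the Coriolis force deflects motion to the right, so the geostrophic wind blows 90° to the right of the pressure-gradient force (low pressure on the left).
Rotating 180° by 90° clockwise gives 270° — the wind blows toward the west.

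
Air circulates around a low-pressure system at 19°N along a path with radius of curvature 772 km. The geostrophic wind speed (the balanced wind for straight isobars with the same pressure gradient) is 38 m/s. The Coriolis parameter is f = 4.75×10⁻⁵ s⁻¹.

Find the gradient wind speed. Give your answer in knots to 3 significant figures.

45.2 knots

Around a low, centrifugal force acts outward with Coriolis, so pressure-gradient force balances both:
(1/ρ)|∂P/∂n| = fV + V²/R  →  V² + fR·V − fR·V_g = 0
With fR = 4.75×10⁻⁵ × 772×10³ m = 36.7 m/s:
V = [−fR + √((fR)² + 4 fR V_g)]/2 = [−36.7 + √(36.7² + 4×36.7×38)]/2 = 23.3 m/s
Subgeostrophic (V < V_g = 38 m/s), as expected around a low.
Converting: 23.3 m/s × 1.944 = 45.2 knots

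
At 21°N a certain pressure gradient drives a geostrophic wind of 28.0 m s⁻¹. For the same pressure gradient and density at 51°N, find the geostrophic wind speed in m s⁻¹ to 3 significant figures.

12.9 m s⁻¹

With the same pressure gradient and density, V_g ∝ 1/f ∝ 1/sin φ.
V₂ = V₁ · sin φ₁ / sin φ₂ = 28.0 × sin 21° / sin 51°
V₂ = 28.0 × 0.3584/0.7771 = 12.9 m s⁻¹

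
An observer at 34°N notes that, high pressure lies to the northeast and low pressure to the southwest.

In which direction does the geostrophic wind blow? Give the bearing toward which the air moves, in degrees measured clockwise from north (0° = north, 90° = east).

The pressure-gradient force points toward the southwest (bearing 225°).
Geostrophic balance: in the Northern Hemisphere the Coriolis force deflects motion to the right, so the geostrophic wind blows 90° to the right of the pressure-gradient force (low pressure on the left).
Rotating 225° by 90° clockwise gives 315° — the wind blows toward the northwest.

315°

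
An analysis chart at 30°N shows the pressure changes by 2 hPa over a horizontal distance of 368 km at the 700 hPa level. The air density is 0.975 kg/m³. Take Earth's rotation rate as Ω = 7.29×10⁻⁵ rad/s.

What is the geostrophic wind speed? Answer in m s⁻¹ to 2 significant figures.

Coriolis parameter at 30°N:
f = 2Ω sin φ = 2 × 7.29×10⁻⁵ × sin 30° = 7.29×10⁻⁵ s⁻¹
Pressure gradient: |∂P/∂n| = 200 Pa / 368000 m = 5.43×10⁻⁴ Pa/m
Geostrophic balance (pressure-gradient force = Coriolis force):
V_g = (1/(fρ)) |∂P/∂n| = 5.43×10⁻⁴ / (7.29×10⁻⁵ × 0.975) = 7.65 m/s

7.6 m s⁻¹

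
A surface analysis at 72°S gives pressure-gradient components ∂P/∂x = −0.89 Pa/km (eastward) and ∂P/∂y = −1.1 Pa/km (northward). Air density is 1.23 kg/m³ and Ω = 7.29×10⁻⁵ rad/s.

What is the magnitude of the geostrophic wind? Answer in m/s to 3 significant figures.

8.30 m/s

Coriolis parameter at 72°S:
f = 2Ω sin φ = 2 × 7.29×10⁻⁵ × sin 72° = 1.39×10⁻⁴ s⁻¹
In the Southern Hemisphere f is negative: f = −1.39×10⁻⁴ s⁻¹.
Component geostrophic relations (x east, y north):
u_g = −(1/(fρ)) ∂P/∂y,  v_g = (1/(fρ)) ∂P/∂x
u_g = −(−1.1×10⁻³)/(−1.39×10⁻⁴ × 1.23) = −6.45 m/s;  v_g = (−0.89×10⁻³)/(−1.39×10⁻⁴ × 1.23) = 5.22 m/s
|V_g| = √(u_g² + v_g²) = 8.30 m/s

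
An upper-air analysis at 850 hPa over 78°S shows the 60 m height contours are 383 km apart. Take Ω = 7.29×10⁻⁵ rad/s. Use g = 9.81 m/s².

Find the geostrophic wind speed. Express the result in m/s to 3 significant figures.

10.8 m/s

Coriolis parameter at 78°S:
f = 2Ω sin φ = 2 × 7.29×10⁻⁵ × sin 78° = 1.43×10⁻⁴ s⁻¹
Height gradient: |∂Z/∂n| = 60 m / 383000 m = 1.57×10⁻⁴
On a pressure surface, geostrophic balance gives V_g = (g/f)|∂Z/∂n|:
V_g = 9.81 × 1.57×10⁻⁴ / 1.43×10⁻⁴ = 10.8 m/s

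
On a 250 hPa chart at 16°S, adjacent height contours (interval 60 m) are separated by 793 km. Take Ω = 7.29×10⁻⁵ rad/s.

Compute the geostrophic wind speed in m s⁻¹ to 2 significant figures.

Coriolis parameter at 16°S:
f = 2Ω sin φ = 2 × 7.29×10⁻⁵ × sin 16° = 4.02×10⁻⁵ s⁻¹
Height gradient: |∂Z/∂n| = 60 m / 793000 m = 7.57×10⁻⁵
On a pressure surface, geostrophic balance gives V_g = (g/f)|∂Z/∂n|:
V_g = 9.81 × 7.57×10⁻⁵ / 4.02×10⁻⁵ = 18.5 m/s

18 m s⁻¹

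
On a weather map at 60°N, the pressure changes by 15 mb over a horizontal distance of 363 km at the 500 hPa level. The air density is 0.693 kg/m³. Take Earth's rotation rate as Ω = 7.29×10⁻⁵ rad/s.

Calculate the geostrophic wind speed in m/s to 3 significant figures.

Coriolis parameter at 60°N:
f = 2Ω sin φ = 2 × 7.29×10⁻⁵ × sin 60° = 1.26×10⁻⁴ s⁻¹
Pressure gradient: |∂P/∂n| = 1500 Pa / 363000 m = 4.13×10⁻³ Pa/m
Geostrophic balance (pressure-gradient force = Coriolis force):
V_g = (1/(fρ)) |∂P/∂n| = 4.13×10⁻³ / (1.26×10⁻⁴ × 0.693) = 47.2 m/s

47.2 m/s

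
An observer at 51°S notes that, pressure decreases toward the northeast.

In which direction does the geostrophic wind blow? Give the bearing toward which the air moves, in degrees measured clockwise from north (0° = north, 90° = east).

315°

The pressure-gradient force points toward the northeast (bearing 045°).
Geostrophic balance: in the Southern Hemisphere the Coriolis force deflects motion to the left, so the geostrophic wind blows 90° to the left of the pressure-gradient force (low pressure on the right).
Rotating 045° by 90° counterclockwise gives 315° — the wind blows toward the northwest.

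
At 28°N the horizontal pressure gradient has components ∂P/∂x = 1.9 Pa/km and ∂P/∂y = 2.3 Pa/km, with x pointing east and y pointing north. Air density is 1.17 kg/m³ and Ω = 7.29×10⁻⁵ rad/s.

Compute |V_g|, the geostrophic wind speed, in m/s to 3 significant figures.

Coriolis parameter at 28°N:
f = 2Ω sin φ = 2 × 7.29×10⁻⁵ × sin 28° = 6.84×10⁻⁵ s⁻¹
Component geostrophic relations (x east, y north):
u_g = −(1/(fρ)) ∂P/∂y,  v_g = (1/(fρ)) ∂P/∂x
u_g = −(2.3×10⁻³)/(6.84×10⁻⁵ × 1.17) = −28.7 m/s;  v_g = (1.9×10⁻³)/(6.84×10⁻⁵ × 1.17) = 23.7 m/s
|V_g| = √(u_g² + v_g²) = 37.3 m/s

37.3 m/s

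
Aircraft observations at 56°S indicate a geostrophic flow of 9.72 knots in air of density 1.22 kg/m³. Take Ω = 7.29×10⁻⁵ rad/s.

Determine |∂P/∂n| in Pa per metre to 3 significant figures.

Coriolis parameter at 56°S:
f = 2Ω sin φ = 2 × 7.29×10⁻⁵ × sin 56° = 1.21×10⁻⁴ s⁻¹
Wind speed in SI: 9.72 knots = 5.00 m/s
Geostrophic balance rearranged: |∂P/∂n| = f ρ V_g
|∂P/∂n| = 1.21×10⁻⁴ × 1.22 × 5.00 = 7.37×10⁻⁴ Pa/m

7.37×10⁻⁴ Pa/m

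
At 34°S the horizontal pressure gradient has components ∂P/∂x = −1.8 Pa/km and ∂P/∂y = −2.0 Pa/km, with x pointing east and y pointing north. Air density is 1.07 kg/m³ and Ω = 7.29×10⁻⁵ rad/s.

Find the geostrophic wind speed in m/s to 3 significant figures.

30.8 m/s

Coriolis parameter at 34°S:
f = 2Ω sin φ = 2 × 7.29×10⁻⁵ × sin 34° = 8.15×10⁻⁵ s⁻¹
In the Southern Hemisphere f is negative: f = −8.15×10⁻⁵ s⁻¹.
Component geostrophic relations (x east, y north):
u_g = −(1/(fρ)) ∂P/∂y,  v_g = (1/(fρ)) ∂P/∂x
u_g = −(−2.0×10⁻³)/(−8.15×10⁻⁵ × 1.07) = −22.9 m/s;  v_g = (−1.8×10⁻³)/(−8.15×10⁻⁵ × 1.07) = 20.6 m/s
|V_g| = √(u_g² + v_g²) = 30.8 m/s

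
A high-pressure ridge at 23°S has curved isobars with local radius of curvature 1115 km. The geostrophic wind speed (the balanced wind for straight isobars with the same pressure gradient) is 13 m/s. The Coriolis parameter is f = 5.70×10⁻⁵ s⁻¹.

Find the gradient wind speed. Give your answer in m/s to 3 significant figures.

18.2 m/s

Around a high, pressure-gradient force acts outward with centrifugal, so Coriolis balances both:
fV = (1/ρ)|∂P/∂n| + V²/R  →  V² − fR·V + fR·V_g = 0
With fR = 5.70×10⁻⁵ × 1115×10³ m = 63.6 m/s:
V = [fR − √((fR)² − 4 fR V_g)]/2 = [63.6 − √(63.6² − 4×63.6×13)]/2 = 18.2 m/s
Supergeostrophic (V > V_g = 13 m/s), as expected around a high.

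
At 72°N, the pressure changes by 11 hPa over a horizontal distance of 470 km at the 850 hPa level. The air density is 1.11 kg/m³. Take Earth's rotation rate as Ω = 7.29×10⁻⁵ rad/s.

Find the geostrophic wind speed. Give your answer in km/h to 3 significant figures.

54.7 km/h

Coriolis parameter at 72°N:
f = 2Ω sin φ = 2 × 7.29×10⁻⁵ × sin 72° = 1.39×10⁻⁴ s⁻¹
Pressure gradient: |∂P/∂n| = 1100 Pa / 470000 m = 2.34×10⁻³ Pa/m
Geostrophic balance (pressure-gradient force = Coriolis force):
V_g = (1/(fρ)) |∂P/∂n| = 2.34×10⁻³ / (1.39×10⁻⁴ × 1.11) = 15.2 m/s
Converting: 15.2 m/s × 3.6 = 54.7 km/h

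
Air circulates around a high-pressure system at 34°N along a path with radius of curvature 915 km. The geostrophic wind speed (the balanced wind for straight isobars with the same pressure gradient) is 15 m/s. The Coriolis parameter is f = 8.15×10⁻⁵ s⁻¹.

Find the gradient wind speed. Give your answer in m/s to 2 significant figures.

Around a high, pressure-gradient force acts outward with centrifugal, so Coriolis balances both:
fV = (1/ρ)|∂P/∂n| + V²/R  →  V² − fR·V + fR·V_g = 0
With fR = 8.15×10⁻⁵ × 915×10³ m = 74.6 m/s:
V = [fR − √((fR)² − 4 fR V_g)]/2 = [74.6 − √(74.6² − 4×74.6×15)]/2 = 20.8 m/s
Supergeostrophic (V > V_g = 15 m/s), as expected around a high.

21 m/s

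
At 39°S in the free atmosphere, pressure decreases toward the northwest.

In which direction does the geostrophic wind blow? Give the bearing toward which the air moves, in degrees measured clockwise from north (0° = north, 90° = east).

225°

The pressure-gradient force points toward the northwest (bearing 315°).
Geostrophic balance: in the Southern Hemisphere the Coriolis force deflects motion to the left, so the geostrophic wind blows 90° to the left of the pressure-gradient force (low pressure on the right).
Rotating 315° by 90° counterclockwise gives 225° — the wind blows toward the southwest.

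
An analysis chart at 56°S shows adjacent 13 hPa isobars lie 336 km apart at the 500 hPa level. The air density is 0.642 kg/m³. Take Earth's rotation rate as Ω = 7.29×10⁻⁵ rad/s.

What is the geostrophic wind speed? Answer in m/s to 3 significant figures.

Coriolis parameter at 56°S:
f = 2Ω sin φ = 2 × 7.29×10⁻⁵ × sin 56° = 1.21×10⁻⁴ s⁻¹
Pressure gradient: |∂P/∂n| = 1300 Pa / 336000 m = 3.87×10⁻³ Pa/m
Geostrophic balance (pressure-gradient force = Coriolis force):
V_g = (1/(fρ)) |∂P/∂n| = 3.87×10⁻³ / (1.21×10⁻⁴ × 0.642) = 49.9 m/s

49.9 m/s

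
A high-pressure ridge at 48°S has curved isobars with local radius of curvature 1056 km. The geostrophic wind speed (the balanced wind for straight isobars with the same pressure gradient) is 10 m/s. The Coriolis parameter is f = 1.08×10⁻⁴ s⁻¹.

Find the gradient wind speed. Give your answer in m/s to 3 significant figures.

Around a high, pressure-gradient force acts outward with centrifugal, so Coriolis balances both:
fV = (1/ρ)|∂P/∂n| + V²/R  →  V² − fR·V + fR·V_g = 0
With fR = 1.08×10⁻⁴ × 1056×10³ m = 114 m/s:
V = [fR − √((fR)² − 4 fR V_g)]/2 = [114 − √(114² − 4×114×10)]/2 = 11.1 m/s
Supergeostrophic (V > V_g = 10 m/s), as expected around a high.

11.1 m/s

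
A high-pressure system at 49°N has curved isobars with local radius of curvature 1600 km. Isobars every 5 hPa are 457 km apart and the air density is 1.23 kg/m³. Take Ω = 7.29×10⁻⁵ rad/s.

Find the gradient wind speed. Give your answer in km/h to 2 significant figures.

Coriolis parameter at 49°N:
f = 2Ω sin φ = 2 × 7.29×10⁻⁵ × sin 49° = 1.10×10⁻⁴ s⁻¹
Pressure gradient: |∂P/∂n| = 500 Pa / 457000 m = 1.09×10⁻³ Pa/m
Geostrophic speed: V_g = |∂P/∂n|/(fρ) = 1.09×10⁻³/(1.10×10⁻⁴ × 1.23) = 8.08 m/s
Around a high, pressure-gradient force acts outward with centrifugal, so Coriolis balances both:
fV = (1/ρ)|∂P/∂n| + V²/R  →  V² − fR·V + fR·V_g = 0
With fR = 1.10×10⁻⁴ × 1600×10³ m = 176 m/s:
V = [fR − √((fR)² − 4 fR V_g)]/2 = [176 − √(176² − 4×176×8.08)]/2 = 8.49 m/s
Supergeostrophic (V > V_g = 8.08 m/s), as expected around a high.
Converting: 8.49 m/s × 3.6 = 31 km/h

31 km/h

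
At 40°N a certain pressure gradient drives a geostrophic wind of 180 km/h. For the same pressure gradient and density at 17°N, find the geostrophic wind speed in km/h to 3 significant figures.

396 km/h

With the same pressure gradient and density, V_g ∝ 1/f ∝ 1/sin φ.
V₂ = V₁ · sin φ₁ / sin φ₂ = 180 × sin 40° / sin 17°
V₂ = 180 × 0.6428/0.2924 = 396 km/h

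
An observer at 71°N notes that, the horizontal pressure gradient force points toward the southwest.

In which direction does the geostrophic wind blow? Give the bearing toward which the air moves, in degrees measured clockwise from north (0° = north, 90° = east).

315°

The pressure-gradient force points toward the southwest (bearing 225°).
Geostrophic balance: in the Northern Hemisphere the Coriolis force deflects motion to the right, so the geostrophic wind blows 90° to the right of the pressure-gradient force (low pressure on the left).
Rotating 225° by 90° clockwise gives 315° — the wind blows toward the northwest.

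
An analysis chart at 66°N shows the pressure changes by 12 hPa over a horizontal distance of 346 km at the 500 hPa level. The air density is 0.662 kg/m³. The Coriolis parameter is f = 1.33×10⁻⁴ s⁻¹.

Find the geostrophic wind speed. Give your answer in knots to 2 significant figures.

Pressure gradient: |∂P/∂n| = 1200 Pa / 346000 m = 3.47×10⁻³ Pa/m
Geostrophic balance (pressure-gradient force = Coriolis force):
V_g = (1/(fρ)) |∂P/∂n| = 3.47×10⁻³ / (1.33×10⁻⁴ × 0.662) = 39.4 m/s
Converting: 39.4 m/s × 1.944 = 77 knots

77 knots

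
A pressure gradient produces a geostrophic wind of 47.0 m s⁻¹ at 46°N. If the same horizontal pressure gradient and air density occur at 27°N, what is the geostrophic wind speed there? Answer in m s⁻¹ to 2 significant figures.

With the same pressure gradient and density, V_g ∝ 1/f ∝ 1/sin φ.
V₂ = V₁ · sin φ₁ / sin φ₂ = 47.0 × sin 46° / sin 27°
V₂ = 47.0 × 0.7193/0.4540 = 74 m s⁻¹

74 m s⁻¹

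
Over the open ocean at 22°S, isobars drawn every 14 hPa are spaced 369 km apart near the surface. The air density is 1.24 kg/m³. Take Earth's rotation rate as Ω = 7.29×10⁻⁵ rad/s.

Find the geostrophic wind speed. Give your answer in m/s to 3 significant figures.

56.0 m/s

Coriolis parameter at 22°S:
f = 2Ω sin φ = 2 × 7.29×10⁻⁵ × sin 22° = 5.46×10⁻⁵ s⁻¹
Pressure gradient: |∂P/∂n| = 1400 Pa / 369000 m = 3.79×10⁻³ Pa/m
Geostrophic balance (pressure-gradient force = Coriolis force):
V_g = (1/(fρ)) |∂P/∂n| = 3.79×10⁻³ / (5.46×10⁻⁵ × 1.24) = 56.0 m/s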